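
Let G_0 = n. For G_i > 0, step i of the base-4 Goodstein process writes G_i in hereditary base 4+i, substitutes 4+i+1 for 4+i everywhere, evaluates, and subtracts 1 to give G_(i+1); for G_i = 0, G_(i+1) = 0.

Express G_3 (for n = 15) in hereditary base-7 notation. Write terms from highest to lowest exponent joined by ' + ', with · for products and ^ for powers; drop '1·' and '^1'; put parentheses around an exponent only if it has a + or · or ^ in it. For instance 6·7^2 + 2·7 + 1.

3·7

step 0: 15 = 3·4 + 3; sub 5 for 4: 3·5 + 3; = 18; G_1 = 18−1 = 17
step 1: 17 = 3·5 + 2; sub 6 for 5: 3·6 + 2; = 20; G_2 = 20−1 = 19
step 2: 19 = 3·6 + 1; sub 7 for 6: 3·7 + 1; = 22; G_3 = 22−1 = 21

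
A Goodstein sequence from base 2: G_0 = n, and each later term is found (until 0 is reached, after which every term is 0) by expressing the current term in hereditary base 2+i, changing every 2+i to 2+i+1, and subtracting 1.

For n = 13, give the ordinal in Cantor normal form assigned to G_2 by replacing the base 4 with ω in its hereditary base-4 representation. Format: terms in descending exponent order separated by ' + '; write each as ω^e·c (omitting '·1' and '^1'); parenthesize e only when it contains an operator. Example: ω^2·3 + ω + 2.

i=0: 13 = 2^(2 + 1) + 2^2 + 1 (b=2); 2→3: 3^(3 + 1) + 3^3 + 1 = 109; 109−1 = 108
i=1: 108 = 3^(3 + 1) + 3^3 (b=3); 3→4: 4^(4 + 1) + 4^4 = 1280; 1280−1 = 1279
i=2: 1279 = 4^(4 + 1) + 3·4^3 + 3·4^2 + 3·4 + 3 (b=4); 4→5: 5^(5 + 1) + 3·5^3 + 3·5^2 + 3·5 + 3 = 16093; 16093−1 = 16092

ω^(ω + 1) + ω^3·3 + ω^2·3 + ω·3 + 3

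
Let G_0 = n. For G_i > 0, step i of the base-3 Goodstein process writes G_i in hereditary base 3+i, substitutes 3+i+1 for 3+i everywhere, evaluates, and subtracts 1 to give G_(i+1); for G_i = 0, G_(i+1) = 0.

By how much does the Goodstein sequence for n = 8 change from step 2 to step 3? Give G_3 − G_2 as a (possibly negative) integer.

i=0: 8 = 2·3 + 2 (b=3); 3→4: 2·4 + 2 = 10; 10−1 = 9
i=1: 9 = 2·4 + 1 (b=4); 4→5: 2·5 + 1 = 11; 11−1 = 10
i=2: 10 = 2·5 (b=5); 5→6: 2·6 = 12; 12−1 = 11

1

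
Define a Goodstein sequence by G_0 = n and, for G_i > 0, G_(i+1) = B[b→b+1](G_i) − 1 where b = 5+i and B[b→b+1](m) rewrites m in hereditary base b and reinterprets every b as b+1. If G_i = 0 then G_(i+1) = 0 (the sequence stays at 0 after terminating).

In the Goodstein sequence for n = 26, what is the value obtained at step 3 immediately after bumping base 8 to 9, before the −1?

59

(0) 26|_5 = 5^2 + 1 ↦ 6^2 + 1|_6 = 37 ⇒ 36
(1) 36|_6 = 6^2 ↦ 7^2|_7 = 49 ⇒ 48
(2) 48|_7 = 6·7 + 6 ↦ 6·8 + 6|_8 = 54 ⇒ 53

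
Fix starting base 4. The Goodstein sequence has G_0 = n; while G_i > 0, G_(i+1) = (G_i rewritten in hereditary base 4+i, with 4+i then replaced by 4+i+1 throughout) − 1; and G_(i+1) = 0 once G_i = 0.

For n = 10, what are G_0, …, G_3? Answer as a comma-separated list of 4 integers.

10 —HB4→ 2·4 + 2 —bump→ 2·5 + 2 = 12 —(−1)→ 11
11 —HB5→ 2·5 + 1 —bump→ 2·6 + 1 = 13 —(−1)→ 12
12 —HB6→ 2·6 —bump→ 2·7 = 14 —(−1)→ 13

10, 11, 12, 13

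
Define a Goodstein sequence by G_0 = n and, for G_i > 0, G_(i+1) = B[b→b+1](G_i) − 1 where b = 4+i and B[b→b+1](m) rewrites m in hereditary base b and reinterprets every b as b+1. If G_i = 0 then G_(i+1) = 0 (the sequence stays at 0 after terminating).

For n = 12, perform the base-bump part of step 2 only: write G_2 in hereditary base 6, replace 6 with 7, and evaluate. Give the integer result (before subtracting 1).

G_0 = 12. HB_4(12) = 3·4. Bump = 15. G_1 = 14.
G_1 = 14. HB_5(14) = 2·5 + 4. Bump = 16. G_2 = 15.

17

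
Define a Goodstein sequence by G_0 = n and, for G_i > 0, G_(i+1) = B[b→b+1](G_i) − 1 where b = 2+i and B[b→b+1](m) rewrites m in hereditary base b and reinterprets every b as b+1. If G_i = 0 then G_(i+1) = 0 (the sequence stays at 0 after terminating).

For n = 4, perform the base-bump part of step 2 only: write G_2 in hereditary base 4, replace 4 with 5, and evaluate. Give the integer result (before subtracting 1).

4 —HB2→ 2^2 —bump→ 3^3 = 27 —(−1)→ 26
26 —HB3→ 2·3^2 + 2·3 + 2 —bump→ 2·4^2 + 2·4 + 2 = 42 —(−1)→ 41
41 —HB4→ 2·4^2 + 2·4 + 1 —bump→ 2·5^2 + 2·5 + 1 = 61 —(−1)→ 60

61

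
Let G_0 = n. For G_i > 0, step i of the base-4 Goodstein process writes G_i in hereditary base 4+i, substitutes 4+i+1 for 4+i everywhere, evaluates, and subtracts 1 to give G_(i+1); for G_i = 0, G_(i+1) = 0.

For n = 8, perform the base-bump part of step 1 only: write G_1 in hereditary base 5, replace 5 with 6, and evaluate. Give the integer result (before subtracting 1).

10

i=0: 8 = 2·4 (b=4); 4→5: 2·5 = 10; 10−1 = 9
i=1: 9 = 5 + 4 (b=5); 5→6: 6 + 4 = 10; 10−1 = 9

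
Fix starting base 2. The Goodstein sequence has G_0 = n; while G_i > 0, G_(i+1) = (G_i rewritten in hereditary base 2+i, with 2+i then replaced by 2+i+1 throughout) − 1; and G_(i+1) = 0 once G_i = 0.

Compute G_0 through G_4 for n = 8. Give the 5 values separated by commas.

base 2: 8 = 2^(2 + 1); at 3: 3^(3 + 1) = 81; next = 80
base 3: 80 = 2·3^3 + 2·3^2 + 2·3 + 2; at 4: 2·4^4 + 2·4^2 + 2·4 + 2 = 554; next = 553
base 4: 553 = 2·4^4 + 2·4^2 + 2·4 + 1; at 5: 2·5^5 + 2·5^2 + 2·5 + 1 = 6311; next = 6310
base 5: 6310 = 2·5^5 + 2·5^2 + 2·5; at 6: 2·6^6 + 2·6^2 + 2·6 = 93396; next = 93395

8, 80, 553, 6310, 93395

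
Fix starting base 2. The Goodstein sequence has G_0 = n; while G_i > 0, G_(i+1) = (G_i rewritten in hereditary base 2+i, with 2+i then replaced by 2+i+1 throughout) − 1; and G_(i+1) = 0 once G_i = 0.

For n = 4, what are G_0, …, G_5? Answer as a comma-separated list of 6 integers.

step 0: 4 = 2^2; sub 3 for 2: 3^3; = 27; G_1 = 27−1 = 26
step 1: 26 = 2·3^2 + 2·3 + 2; sub 4 for 3: 2·4^2 + 2·4 + 2; = 42; G_2 = 42−1 = 41
step 2: 41 = 2·4^2 + 2·4 + 1; sub 5 for 4: 2·5^2 + 2·5 + 1; = 61; G_3 = 61−1 = 60
step 3: 60 = 2·5^2 + 2·5; sub 6 for 5: 2·6^2 + 2·6; = 84; G_4 = 84−1 = 83
step 4: 83 = 2·6^2 + 6 + 5; sub 7 for 6: 2·7^2 + 7 + 5; = 110; G_5 = 110−1 = 109

4, 26, 41, 60, 83, 109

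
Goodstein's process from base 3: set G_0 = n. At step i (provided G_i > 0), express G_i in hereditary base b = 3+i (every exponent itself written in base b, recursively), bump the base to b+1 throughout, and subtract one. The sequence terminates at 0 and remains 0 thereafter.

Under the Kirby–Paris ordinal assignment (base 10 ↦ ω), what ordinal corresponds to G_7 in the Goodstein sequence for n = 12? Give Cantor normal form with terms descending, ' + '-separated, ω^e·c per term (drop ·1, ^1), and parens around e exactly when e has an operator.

G_0 = 12. HB_3(12) = 3^2 + 3. Bump = 20. G_1 = 19.
G_1 = 19. HB_4(19) = 4^2 + 3. Bump = 28. G_2 = 27.
G_2 = 27. HB_5(27) = 5^2 + 2. Bump = 38. G_3 = 37.
G_3 = 37. HB_6(37) = 6^2 + 1. Bump = 50. G_4 = 49.
G_4 = 49. HB_7(49) = 7^2. Bump = 64. G_5 = 63.
G_5 = 63. HB_8(63) = 7·8 + 7. Bump = 70. G_6 = 69.
G_6 = 69. HB_9(69) = 7·9 + 6. Bump = 76. G_7 = 75.
G_7 = 75. HB_10(75) = 7·10 + 5. Bump = 82. G_8 = 81.

ω·7 + 5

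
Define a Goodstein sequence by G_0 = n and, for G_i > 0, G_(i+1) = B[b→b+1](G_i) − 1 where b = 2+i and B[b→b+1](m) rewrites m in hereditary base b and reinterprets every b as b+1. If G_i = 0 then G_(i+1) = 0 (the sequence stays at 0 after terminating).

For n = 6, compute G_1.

[0] 6 ≡ 2^2 + 2 (base 2). Lift 3: 30. −1: 29.
[1] 29 ≡ 3^3 + 2 (base 3). Lift 4: 258. −1: 257.

29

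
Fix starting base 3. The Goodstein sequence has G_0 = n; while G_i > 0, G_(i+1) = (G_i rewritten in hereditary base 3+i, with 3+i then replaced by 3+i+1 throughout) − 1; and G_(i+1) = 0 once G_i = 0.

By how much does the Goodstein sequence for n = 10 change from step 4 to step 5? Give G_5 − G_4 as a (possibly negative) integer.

3

step 0: 10 = 3^2 + 1; sub 4 for 3: 4^2 + 1; = 17; G_1 = 17−1 = 16
step 1: 16 = 4^2; sub 5 for 4: 5^2; = 25; G_2 = 25−1 = 24
step 2: 24 = 4·5 + 4; sub 6 for 5: 4·6 + 4; = 28; G_3 = 28−1 = 27
step 3: 27 = 4·6 + 3; sub 7 for 6: 4·7 + 3; = 31; G_4 = 31−1 = 30
step 4: 30 = 4·7 + 2; sub 8 for 7: 4·8 + 2; = 34; G_5 = 34−1 = 33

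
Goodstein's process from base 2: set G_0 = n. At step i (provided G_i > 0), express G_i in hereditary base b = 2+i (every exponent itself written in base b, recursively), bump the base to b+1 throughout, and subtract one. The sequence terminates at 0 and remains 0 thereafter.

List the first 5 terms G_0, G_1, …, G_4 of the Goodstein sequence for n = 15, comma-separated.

15, 111, 1283, 18752, 326593

base 2: 15 = 2^(2 + 1) + 2^2 + 2 + 1; at 3: 3^(3 + 1) + 3^3 + 3 + 1 = 112; next = 111
base 3: 111 = 3^(3 + 1) + 3^3 + 3; at 4: 4^(4 + 1) + 4^4 + 4 = 1284; next = 1283
base 4: 1283 = 4^(4 + 1) + 4^4 + 3; at 5: 5^(5 + 1) + 5^5 + 3 = 18753; next = 18752
base 5: 18752 = 5^(5 + 1) + 5^5 + 2; at 6: 6^(6 + 1) + 6^6 + 2 = 326594; next = 326593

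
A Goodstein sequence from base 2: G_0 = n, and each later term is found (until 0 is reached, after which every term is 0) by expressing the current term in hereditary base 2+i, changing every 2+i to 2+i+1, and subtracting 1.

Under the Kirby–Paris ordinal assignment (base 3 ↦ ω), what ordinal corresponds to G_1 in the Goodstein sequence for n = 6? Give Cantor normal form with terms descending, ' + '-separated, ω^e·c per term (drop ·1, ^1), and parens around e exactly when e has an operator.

G_0=6  [base 2] 2^2 + 2  →[2↦3]→  3^3 + 3 = 30  −1 ⇒ G_1=29
G_1=29  [base 3] 3^3 + 2  →[3↦4]→  4^4 + 2 = 258  −1 ⇒ G_2=257

ω^ω + 2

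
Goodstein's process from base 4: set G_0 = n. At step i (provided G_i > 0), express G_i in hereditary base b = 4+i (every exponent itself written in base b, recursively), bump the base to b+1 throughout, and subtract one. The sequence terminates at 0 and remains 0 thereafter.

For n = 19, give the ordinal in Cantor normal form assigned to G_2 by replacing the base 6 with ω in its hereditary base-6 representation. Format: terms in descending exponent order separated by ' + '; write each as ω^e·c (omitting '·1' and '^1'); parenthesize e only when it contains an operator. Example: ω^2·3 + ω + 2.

i=0: 19 = 4^2 + 3 (b=4); 4→5: 5^2 + 3 = 28; 28−1 = 27
i=1: 27 = 5^2 + 2 (b=5); 5→6: 6^2 + 2 = 38; 38−1 = 37
i=2: 37 = 6^2 + 1 (b=6); 6→7: 7^2 + 1 = 50; 50−1 = 49

ω^2 + 1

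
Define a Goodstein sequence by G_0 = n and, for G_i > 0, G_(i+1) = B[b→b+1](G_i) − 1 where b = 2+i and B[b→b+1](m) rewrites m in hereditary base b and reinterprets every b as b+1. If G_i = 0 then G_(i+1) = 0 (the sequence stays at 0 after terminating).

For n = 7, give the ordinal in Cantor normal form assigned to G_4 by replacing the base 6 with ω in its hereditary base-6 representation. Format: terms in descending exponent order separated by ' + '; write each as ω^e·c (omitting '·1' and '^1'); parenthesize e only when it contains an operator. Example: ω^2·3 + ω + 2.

ω^ω + 1

[0] 7 ≡ 2^2 + 2 + 1 (base 2). Lift 3: 31. −1: 30.
[1] 30 ≡ 3^3 + 3 (base 3). Lift 4: 260. −1: 259.
[2] 259 ≡ 4^4 + 3 (base 4). Lift 5: 3128. −1: 3127.
[3] 3127 ≡ 5^5 + 2 (base 5). Lift 6: 46658. −1: 46657.
[4] 46657 ≡ 6^6 + 1 (base 6). Lift 7: 823544. −1: 823543.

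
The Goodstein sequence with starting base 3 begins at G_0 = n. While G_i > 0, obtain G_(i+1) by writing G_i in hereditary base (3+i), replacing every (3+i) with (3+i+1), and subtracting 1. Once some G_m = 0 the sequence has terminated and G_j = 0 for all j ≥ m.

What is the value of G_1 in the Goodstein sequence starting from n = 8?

step 0: 8 = 2·3 + 2; sub 4 for 3: 2·4 + 2; = 10; G_1 = 10−1 = 9
step 1: 9 = 2·4 + 1; sub 5 for 4: 2·5 + 1; = 11; G_2 = 11−1 = 10

9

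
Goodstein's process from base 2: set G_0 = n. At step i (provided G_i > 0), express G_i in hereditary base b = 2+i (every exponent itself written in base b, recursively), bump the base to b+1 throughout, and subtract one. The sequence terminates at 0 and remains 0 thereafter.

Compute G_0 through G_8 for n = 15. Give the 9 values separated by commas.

15, 111, 1283, 18752, 326593, 6588344, 150994943, 3524450280, 100077777775

base 2: 15 = 2^(2 + 1) + 2^2 + 2 + 1; at 3: 3^(3 + 1) + 3^3 + 3 + 1 = 112; next = 111
base 3: 111 = 3^(3 + 1) + 3^3 + 3; at 4: 4^(4 + 1) + 4^4 + 4 = 1284; next = 1283
base 4: 1283 = 4^(4 + 1) + 4^4 + 3; at 5: 5^(5 + 1) + 5^5 + 3 = 18753; next = 18752
base 5: 18752 = 5^(5 + 1) + 5^5 + 2; at 6: 6^(6 + 1) + 6^6 + 2 = 326594; next = 326593
base 6: 326593 = 6^(6 + 1) + 6^6 + 1; at 7: 7^(7 + 1) + 7^7 + 1 = 6588345; next = 6588344
base 7: 6588344 = 7^(7 + 1) + 7^7; at 8: 8^(8 + 1) + 8^8 = 150994944; next = 150994943
base 8: 150994943 = 8^(8 + 1) + 7·8^7 + 7·8^6 + 7·8^5 + 7·8^4 + 7·8^3 + 7·8^2 + 7·8 + 7; at 9: 9^(9 + 1) + 7·9^7 + 7·9^6 + 7·9^5 + 7·9^4 + 7·9^3 + 7·9^2 + 7·9 + 7 = 3524450281; next = 3524450280
base 9: 3524450280 = 9^(9 + 1) + 7·9^7 + 7·9^6 + 7·9^5 + 7·9^4 + 7·9^3 + 7·9^2 + 7·9 + 6; at 10: 10^(10 + 1) + 7·10^7 + 7·10^6 + 7·10^5 + 7·10^4 + 7·10^3 + 7·10^2 + 7·10 + 6 = 100077777776; next = 100077777775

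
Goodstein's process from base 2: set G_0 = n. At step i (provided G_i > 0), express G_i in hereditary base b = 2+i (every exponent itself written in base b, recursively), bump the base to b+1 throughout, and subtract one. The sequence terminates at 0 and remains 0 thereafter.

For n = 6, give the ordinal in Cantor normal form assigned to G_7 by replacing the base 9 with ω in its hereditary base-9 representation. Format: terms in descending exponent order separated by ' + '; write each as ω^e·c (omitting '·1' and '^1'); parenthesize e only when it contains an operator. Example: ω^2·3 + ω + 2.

(0) 6|_2 = 2^2 + 2 ↦ 3^3 + 3|_3 = 30 ⇒ 29
(1) 29|_3 = 3^3 + 2 ↦ 4^4 + 2|_4 = 258 ⇒ 257
(2) 257|_4 = 4^4 + 1 ↦ 5^5 + 1|_5 = 3126 ⇒ 3125
(3) 3125|_5 = 5^5 ↦ 6^6|_6 = 46656 ⇒ 46655
(4) 46655|_6 = 5·6^5 + 5·6^4 + 5·6^3 + 5·6^2 + 5·6 + 5 ↦ 5·7^5 + 5·7^4 + 5·7^3 + 5·7^2 + 5·7 + 5|_7 = 98040 ⇒ 98039
(5) 98039|_7 = 5·7^5 + 5·7^4 + 5·7^3 + 5·7^2 + 5·7 + 4 ↦ 5·8^5 + 5·8^4 + 5·8^3 + 5·8^2 + 5·8 + 4|_8 = 187244 ⇒ 187243
(6) 187243|_8 = 5·8^5 + 5·8^4 + 5·8^3 + 5·8^2 + 5·8 + 3 ↦ 5·9^5 + 5·9^4 + 5·9^3 + 5·9^2 + 5·9 + 3|_9 = 332148 ⇒ 332147
(7) 332147|_9 = 5·9^5 + 5·9^4 + 5·9^3 + 5·9^2 + 5·9 + 2 ↦ 5·10^5 + 5·10^4 + 5·10^3 + 5·10^2 + 5·10 + 2|_10 = 555552 ⇒ 555551

ω^5·5 + ω^4·5 + ω^3·5 + ω^2·5 + ω·5 + 2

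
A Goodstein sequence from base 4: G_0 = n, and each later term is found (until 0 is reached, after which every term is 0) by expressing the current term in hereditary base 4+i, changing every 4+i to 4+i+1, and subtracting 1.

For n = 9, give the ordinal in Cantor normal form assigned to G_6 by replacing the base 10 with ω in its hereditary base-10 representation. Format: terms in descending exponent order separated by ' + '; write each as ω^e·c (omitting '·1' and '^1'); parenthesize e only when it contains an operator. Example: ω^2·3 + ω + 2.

ω + 1

9 —HB4→ 2·4 + 1 —bump→ 2·5 + 1 = 11 —(−1)→ 10
10 —HB5→ 2·5 —bump→ 2·6 = 12 —(−1)→ 11
11 —HB6→ 6 + 5 —bump→ 7 + 5 = 12 —(−1)→ 11
11 —HB7→ 7 + 4 —bump→ 8 + 4 = 12 —(−1)→ 11
11 —HB8→ 8 + 3 —bump→ 9 + 3 = 12 —(−1)→ 11
11 —HB9→ 9 + 2 —bump→ 10 + 2 = 12 —(−1)→ 11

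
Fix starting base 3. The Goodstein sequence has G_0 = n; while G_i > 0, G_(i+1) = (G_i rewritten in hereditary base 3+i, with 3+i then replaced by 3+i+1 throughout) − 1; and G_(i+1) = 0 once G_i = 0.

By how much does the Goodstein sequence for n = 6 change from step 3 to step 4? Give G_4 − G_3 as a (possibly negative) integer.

0

6 —HB3→ 2·3 —bump→ 2·4 = 8 —(−1)→ 7
7 —HB4→ 4 + 3 —bump→ 5 + 3 = 8 —(−1)→ 7
7 —HB5→ 5 + 2 —bump→ 6 + 2 = 8 —(−1)→ 7
7 —HB6→ 6 + 1 —bump→ 7 + 1 = 8 —(−1)→ 7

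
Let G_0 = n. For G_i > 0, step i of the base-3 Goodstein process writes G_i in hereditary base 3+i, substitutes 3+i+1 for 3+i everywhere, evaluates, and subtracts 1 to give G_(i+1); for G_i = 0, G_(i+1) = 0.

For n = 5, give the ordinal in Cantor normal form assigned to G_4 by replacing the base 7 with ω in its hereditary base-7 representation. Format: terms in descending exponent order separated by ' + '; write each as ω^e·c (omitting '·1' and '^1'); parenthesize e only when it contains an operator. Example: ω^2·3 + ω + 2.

G_0 = 5. HB_3(5) = 3 + 2. Bump = 6. G_1 = 5.
G_1 = 5. HB_4(5) = 4 + 1. Bump = 6. G_2 = 5.
G_2 = 5. HB_5(5) = 5. Bump = 6. G_3 = 5.
G_3 = 5. HB_6(5) = 5. Bump = 5. G_4 = 4.
G_4 = 4. HB_7(4) = 4. Bump = 4. G_5 = 3.

4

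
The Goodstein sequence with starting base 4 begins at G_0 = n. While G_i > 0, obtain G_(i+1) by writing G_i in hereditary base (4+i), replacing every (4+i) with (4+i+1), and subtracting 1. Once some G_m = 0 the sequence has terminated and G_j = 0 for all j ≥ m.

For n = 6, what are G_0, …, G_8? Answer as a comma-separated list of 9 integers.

6, 6, 6, 6, 5, 4, 3, 2, 1

step 0: 6 = 4 + 2; sub 5 for 4: 5 + 2; = 7; G_1 = 7−1 = 6
step 1: 6 = 5 + 1; sub 6 for 5: 6 + 1; = 7; G_2 = 7−1 = 6
step 2: 6 = 6; sub 7 for 6: 7; = 7; G_3 = 7−1 = 6
step 3: 6 = 6; sub 8 for 7: 6; = 6; G_4 = 6−1 = 5
step 4: 5 = 5; sub 9 for 8: 5; = 5; G_5 = 5−1 = 4
step 5: 4 = 4; sub 10 for 9: 4; = 4; G_6 = 4−1 = 3
step 6: 3 = 3; sub 11 for 10: 3; = 3; G_7 = 3−1 = 2
step 7: 2 = 2; sub 12 for 11: 2; = 2; G_8 = 2−1 = 1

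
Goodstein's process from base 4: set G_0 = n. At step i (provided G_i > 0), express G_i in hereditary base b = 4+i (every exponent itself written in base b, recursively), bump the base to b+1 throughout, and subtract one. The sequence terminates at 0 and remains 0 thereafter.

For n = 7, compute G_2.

7

(0) 7|_4 = 4 + 3 ↦ 5 + 3|_5 = 8 ⇒ 7
(1) 7|_5 = 5 + 2 ↦ 6 + 2|_6 = 8 ⇒ 7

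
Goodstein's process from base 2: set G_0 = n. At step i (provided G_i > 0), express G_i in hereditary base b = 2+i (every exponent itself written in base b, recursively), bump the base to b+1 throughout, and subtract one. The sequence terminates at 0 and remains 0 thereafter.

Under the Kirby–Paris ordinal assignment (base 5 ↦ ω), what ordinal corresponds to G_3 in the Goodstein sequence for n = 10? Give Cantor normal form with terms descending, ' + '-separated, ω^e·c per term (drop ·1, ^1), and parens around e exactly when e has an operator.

ω^(ω + 1)

G_0 = 10. HB_2(10) = 2^(2 + 1) + 2. Bump = 84. G_1 = 83.
G_1 = 83. HB_3(83) = 3^(3 + 1) + 2. Bump = 1026. G_2 = 1025.
G_2 = 1025. HB_4(1025) = 4^(4 + 1) + 1. Bump = 15626. G_3 = 15625.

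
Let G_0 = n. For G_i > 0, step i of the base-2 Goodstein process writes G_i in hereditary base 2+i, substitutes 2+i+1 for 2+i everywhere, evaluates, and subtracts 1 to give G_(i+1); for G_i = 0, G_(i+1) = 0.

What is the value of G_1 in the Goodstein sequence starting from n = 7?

30

base 2: 7 = 2^2 + 2 + 1; at 3: 3^3 + 3 + 1 = 31; next = 30
base 3: 30 = 3^3 + 3; at 4: 4^4 + 4 = 260; next = 259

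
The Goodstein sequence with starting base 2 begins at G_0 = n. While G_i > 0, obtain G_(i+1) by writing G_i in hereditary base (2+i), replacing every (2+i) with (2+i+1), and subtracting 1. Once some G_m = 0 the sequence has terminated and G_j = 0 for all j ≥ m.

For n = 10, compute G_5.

4215754

G_0=10  [base 2] 2^(2 + 1) + 2  →[2↦3]→  3^(3 + 1) + 3 = 84  −1 ⇒ G_1=83
G_1=83  [base 3] 3^(3 + 1) + 2  →[3↦4]→  4^(4 + 1) + 2 = 1026  −1 ⇒ G_2=1025
G_2=1025  [base 4] 4^(4 + 1) + 1  →[4↦5]→  5^(5 + 1) + 1 = 15626  −1 ⇒ G_3=15625
G_3=15625  [base 5] 5^(5 + 1)  →[5↦6]→  6^(6 + 1) = 279936  −1 ⇒ G_4=279935
G_4=279935  [base 6] 5·6^6 + 5·6^5 + 5·6^4 + 5·6^3 + 5·6^2 + 5·6 + 5  →[6↦7]→  5·7^7 + 5·7^5 + 5·7^4 + 5·7^3 + 5·7^2 + 5·7 + 5 = 4215755  −1 ⇒ G_5=4215754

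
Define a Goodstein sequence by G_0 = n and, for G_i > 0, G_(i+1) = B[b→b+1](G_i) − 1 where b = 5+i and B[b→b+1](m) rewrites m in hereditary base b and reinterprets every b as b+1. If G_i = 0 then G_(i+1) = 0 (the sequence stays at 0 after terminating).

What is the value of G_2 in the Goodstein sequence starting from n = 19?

G_0 = 19. HB_5(19) = 3·5 + 4. Bump = 22. G_1 = 21.
G_1 = 21. HB_6(21) = 3·6 + 3. Bump = 24. G_2 = 23.
G_2 = 23. HB_7(23) = 3·7 + 2. Bump = 26. G_3 = 25.

23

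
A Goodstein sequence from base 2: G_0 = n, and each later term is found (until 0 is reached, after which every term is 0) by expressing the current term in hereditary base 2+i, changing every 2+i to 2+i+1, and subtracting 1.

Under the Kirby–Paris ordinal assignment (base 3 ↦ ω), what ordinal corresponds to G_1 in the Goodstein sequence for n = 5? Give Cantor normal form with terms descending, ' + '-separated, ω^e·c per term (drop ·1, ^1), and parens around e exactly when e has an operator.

ω^ω

i=0: 5 = 2^2 + 1 (b=2); 2→3: 3^3 + 1 = 28; 28−1 = 27
i=1: 27 = 3^3 (b=3); 3→4: 4^4 = 256; 256−1 = 255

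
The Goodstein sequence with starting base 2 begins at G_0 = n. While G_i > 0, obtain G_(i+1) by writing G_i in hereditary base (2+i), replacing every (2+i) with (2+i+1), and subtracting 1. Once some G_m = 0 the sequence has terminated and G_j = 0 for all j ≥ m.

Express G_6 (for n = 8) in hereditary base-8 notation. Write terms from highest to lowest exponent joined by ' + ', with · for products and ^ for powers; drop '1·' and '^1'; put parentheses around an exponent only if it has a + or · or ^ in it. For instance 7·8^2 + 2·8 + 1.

G_0 = 8. HB_2(8) = 2^(2 + 1). Bump = 81. G_1 = 80.
G_1 = 80. HB_3(80) = 2·3^3 + 2·3^2 + 2·3 + 2. Bump = 554. G_2 = 553.
G_2 = 553. HB_4(553) = 2·4^4 + 2·4^2 + 2·4 + 1. Bump = 6311. G_3 = 6310.
G_3 = 6310. HB_5(6310) = 2·5^5 + 2·5^2 + 2·5. Bump = 93396. G_4 = 93395.
G_4 = 93395. HB_6(93395) = 2·6^6 + 2·6^2 + 6 + 5. Bump = 1647196. G_5 = 1647195.
G_5 = 1647195. HB_7(1647195) = 2·7^7 + 2·7^2 + 7 + 4. Bump = 33554572. G_6 = 33554571.
G_6 = 33554571. HB_8(33554571) = 2·8^8 + 2·8^2 + 8 + 3. Bump = 774841152. G_7 = 774841151.

2·8^8 + 2·8^2 + 8 + 3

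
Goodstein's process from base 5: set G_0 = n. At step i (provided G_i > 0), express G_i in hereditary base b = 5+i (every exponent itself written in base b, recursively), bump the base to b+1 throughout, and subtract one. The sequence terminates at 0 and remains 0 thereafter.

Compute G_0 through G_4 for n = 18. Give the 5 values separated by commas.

18, 20, 22, 24, 26

step 0: 18 = 3·5 + 3; sub 6 for 5: 3·6 + 3; = 21; G_1 = 21−1 = 20
step 1: 20 = 3·6 + 2; sub 7 for 6: 3·7 + 2; = 23; G_2 = 23−1 = 22
step 2: 22 = 3·7 + 1; sub 8 for 7: 3·8 + 1; = 25; G_3 = 25−1 = 24
step 3: 24 = 3·8; sub 9 for 8: 3·9; = 27; G_4 = 27−1 = 26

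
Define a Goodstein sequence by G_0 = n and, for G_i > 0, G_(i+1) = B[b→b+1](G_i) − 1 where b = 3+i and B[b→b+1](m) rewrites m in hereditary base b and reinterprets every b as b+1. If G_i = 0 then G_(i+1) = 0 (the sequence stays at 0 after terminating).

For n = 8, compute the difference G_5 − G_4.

base 3: 8 = 2·3 + 2; at 4: 2·4 + 2 = 10; next = 9
base 4: 9 = 2·4 + 1; at 5: 2·5 + 1 = 11; next = 10
base 5: 10 = 2·5; at 6: 2·6 = 12; next = 11
base 6: 11 = 6 + 5; at 7: 7 + 5 = 12; next = 11
base 7: 11 = 7 + 4; at 8: 8 + 4 = 12; next = 11

0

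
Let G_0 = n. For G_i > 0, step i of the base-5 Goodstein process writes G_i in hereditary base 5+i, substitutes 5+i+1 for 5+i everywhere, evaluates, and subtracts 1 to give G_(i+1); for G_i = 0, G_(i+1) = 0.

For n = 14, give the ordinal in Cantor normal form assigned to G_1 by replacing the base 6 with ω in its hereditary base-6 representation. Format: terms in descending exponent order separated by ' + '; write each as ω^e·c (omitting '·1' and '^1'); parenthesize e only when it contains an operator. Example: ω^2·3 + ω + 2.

ω·2 + 3

(0) 14|_5 = 2·5 + 4 ↦ 2·6 + 4|_6 = 16 ⇒ 15
(1) 15|_6 = 2·6 + 3 ↦ 2·7 + 3|_7 = 17 ⇒ 16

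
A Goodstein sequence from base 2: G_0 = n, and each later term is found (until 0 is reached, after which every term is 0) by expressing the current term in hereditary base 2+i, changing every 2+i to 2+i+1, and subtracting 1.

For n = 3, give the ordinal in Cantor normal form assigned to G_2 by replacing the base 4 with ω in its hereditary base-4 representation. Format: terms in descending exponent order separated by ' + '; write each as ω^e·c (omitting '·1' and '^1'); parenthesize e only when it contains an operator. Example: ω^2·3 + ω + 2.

3 —HB2→ 2 + 1 —bump→ 3 + 1 = 4 —(−1)→ 3
3 —HB3→ 3 —bump→ 4 = 4 —(−1)→ 3

3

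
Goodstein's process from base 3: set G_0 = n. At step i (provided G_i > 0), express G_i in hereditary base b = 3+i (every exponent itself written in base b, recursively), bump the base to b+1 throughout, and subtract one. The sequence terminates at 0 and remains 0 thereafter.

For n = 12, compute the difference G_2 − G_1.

[0] 12 ≡ 3^2 + 3 (base 3). Lift 4: 20. −1: 19.
[1] 19 ≡ 4^2 + 3 (base 4). Lift 5: 28. −1: 27.

8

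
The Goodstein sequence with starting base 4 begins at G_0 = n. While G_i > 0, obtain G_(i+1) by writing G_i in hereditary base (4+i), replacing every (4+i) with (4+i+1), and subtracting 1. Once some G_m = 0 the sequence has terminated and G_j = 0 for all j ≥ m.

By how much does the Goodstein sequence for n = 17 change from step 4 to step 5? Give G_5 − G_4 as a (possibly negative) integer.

4

step 0: 17 = 4^2 + 1; sub 5 for 4: 5^2 + 1; = 26; G_1 = 26−1 = 25
step 1: 25 = 5^2; sub 6 for 5: 6^2; = 36; G_2 = 36−1 = 35
step 2: 35 = 5·6 + 5; sub 7 for 6: 5·7 + 5; = 40; G_3 = 40−1 = 39
step 3: 39 = 5·7 + 4; sub 8 for 7: 5·8 + 4; = 44; G_4 = 44−1 = 43
step 4: 43 = 5·8 + 3; sub 9 for 8: 5·9 + 3; = 48; G_5 = 48−1 = 47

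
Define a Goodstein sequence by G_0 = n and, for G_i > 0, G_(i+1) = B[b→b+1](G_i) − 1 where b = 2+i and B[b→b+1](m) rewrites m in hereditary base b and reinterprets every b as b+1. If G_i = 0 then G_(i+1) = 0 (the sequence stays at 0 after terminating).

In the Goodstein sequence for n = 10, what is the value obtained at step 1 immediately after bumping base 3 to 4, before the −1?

1026

(0) 10|_2 = 2^(2 + 1) + 2 ↦ 3^(3 + 1) + 3|_3 = 84 ⇒ 83
(1) 83|_3 = 3^(3 + 1) + 2 ↦ 4^(4 + 1) + 2|_4 = 1026 ⇒ 1025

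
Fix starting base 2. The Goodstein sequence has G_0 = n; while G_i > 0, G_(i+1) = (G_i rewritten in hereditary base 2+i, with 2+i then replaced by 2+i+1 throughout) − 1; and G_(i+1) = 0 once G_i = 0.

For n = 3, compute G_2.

3

3 —HB2→ 2 + 1 —bump→ 3 + 1 = 4 —(−1)→ 3
3 —HB3→ 3 —bump→ 4 = 4 —(−1)→ 3
3 —HB4→ 3 —bump→ 3 = 3 —(−1)→ 2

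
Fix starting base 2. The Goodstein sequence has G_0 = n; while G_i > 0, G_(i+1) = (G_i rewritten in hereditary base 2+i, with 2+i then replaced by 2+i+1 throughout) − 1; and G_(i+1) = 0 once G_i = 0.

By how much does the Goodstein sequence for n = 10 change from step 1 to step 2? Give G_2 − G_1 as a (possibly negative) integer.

942

i=0: 10 = 2^(2 + 1) + 2 (b=2); 2→3: 3^(3 + 1) + 3 = 84; 84−1 = 83
i=1: 83 = 3^(3 + 1) + 2 (b=3); 3→4: 4^(4 + 1) + 2 = 1026; 1026−1 = 1025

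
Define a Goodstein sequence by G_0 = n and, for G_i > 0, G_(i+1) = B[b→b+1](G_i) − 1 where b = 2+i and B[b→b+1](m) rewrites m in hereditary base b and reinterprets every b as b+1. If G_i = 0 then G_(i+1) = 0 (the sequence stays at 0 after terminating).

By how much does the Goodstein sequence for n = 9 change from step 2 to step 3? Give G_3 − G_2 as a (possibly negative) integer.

8819

9 —HB2→ 2^(2 + 1) + 1 —bump→ 3^(3 + 1) + 1 = 82 —(−1)→ 81
81 —HB3→ 3^(3 + 1) —bump→ 4^(4 + 1) = 1024 —(−1)→ 1023
1023 —HB4→ 3·4^4 + 3·4^3 + 3·4^2 + 3·4 + 3 —bump→ 3·5^5 + 3·5^3 + 3·5^2 + 3·5 + 3 = 9843 —(−1)→ 9842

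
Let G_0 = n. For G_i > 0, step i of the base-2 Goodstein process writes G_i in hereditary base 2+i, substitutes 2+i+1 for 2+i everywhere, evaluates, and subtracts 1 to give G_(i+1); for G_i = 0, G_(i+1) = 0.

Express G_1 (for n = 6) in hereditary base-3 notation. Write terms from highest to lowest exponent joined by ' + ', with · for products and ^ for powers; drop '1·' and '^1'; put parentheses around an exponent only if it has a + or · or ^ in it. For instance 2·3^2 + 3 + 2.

step 0: 6 = 2^2 + 2; sub 3 for 2: 3^3 + 3; = 30; G_1 = 30−1 = 29
step 1: 29 = 3^3 + 2; sub 4 for 3: 4^4 + 2; = 258; G_2 = 258−1 = 257

3^3 + 2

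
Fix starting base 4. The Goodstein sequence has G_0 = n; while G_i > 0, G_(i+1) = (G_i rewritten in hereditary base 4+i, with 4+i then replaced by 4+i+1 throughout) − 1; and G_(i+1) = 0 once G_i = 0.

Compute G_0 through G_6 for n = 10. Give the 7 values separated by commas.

G_0 = 10. HB_4(10) = 2·4 + 2. Bump = 12. G_1 = 11.
G_1 = 11. HB_5(11) = 2·5 + 1. Bump = 13. G_2 = 12.
G_2 = 12. HB_6(12) = 2·6. Bump = 14. G_3 = 13.
G_3 = 13. HB_7(13) = 7 + 6. Bump = 14. G_4 = 13.
G_4 = 13. HB_8(13) = 8 + 5. Bump = 14. G_5 = 13.
G_5 = 13. HB_9(13) = 9 + 4. Bump = 14. G_6 = 13.

10, 11, 12, 13, 13, 13, 13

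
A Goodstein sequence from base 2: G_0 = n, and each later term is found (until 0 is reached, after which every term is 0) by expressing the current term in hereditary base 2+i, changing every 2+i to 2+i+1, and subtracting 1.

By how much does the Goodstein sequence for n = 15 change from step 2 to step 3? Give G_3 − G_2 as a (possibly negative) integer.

base 2: 15 = 2^(2 + 1) + 2^2 + 2 + 1; at 3: 3^(3 + 1) + 3^3 + 3 + 1 = 112; next = 111
base 3: 111 = 3^(3 + 1) + 3^3 + 3; at 4: 4^(4 + 1) + 4^4 + 4 = 1284; next = 1283
base 4: 1283 = 4^(4 + 1) + 4^4 + 3; at 5: 5^(5 + 1) + 5^5 + 3 = 18753; next = 18752

17469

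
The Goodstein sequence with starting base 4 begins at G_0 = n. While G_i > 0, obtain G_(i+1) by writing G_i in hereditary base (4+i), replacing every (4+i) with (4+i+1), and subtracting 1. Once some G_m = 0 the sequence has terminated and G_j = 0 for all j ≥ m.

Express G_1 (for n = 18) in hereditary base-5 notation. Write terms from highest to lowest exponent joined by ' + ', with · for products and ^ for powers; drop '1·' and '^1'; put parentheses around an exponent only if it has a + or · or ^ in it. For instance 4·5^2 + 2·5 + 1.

18 —HB4→ 4^2 + 2 —bump→ 5^2 + 2 = 27 —(−1)→ 26
26 —HB5→ 5^2 + 1 —bump→ 6^2 + 1 = 37 —(−1)→ 36

5^2 + 1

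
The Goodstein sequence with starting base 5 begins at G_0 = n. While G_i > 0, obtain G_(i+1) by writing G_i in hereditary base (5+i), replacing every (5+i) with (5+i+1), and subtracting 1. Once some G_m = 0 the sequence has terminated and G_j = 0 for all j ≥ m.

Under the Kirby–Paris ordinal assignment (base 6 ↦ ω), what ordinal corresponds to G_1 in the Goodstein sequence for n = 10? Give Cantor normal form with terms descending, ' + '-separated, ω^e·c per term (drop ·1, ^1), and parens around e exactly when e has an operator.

[0] 10 ≡ 2·5 (base 5). Lift 6: 12. −1: 11.
[1] 11 ≡ 6 + 5 (base 6). Lift 7: 12. −1: 11.

ω + 5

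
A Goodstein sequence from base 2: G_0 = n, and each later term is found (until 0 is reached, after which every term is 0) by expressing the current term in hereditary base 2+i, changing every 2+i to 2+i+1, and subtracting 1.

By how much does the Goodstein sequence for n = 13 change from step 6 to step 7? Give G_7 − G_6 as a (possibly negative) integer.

13 —HB2→ 2^(2 + 1) + 2^2 + 1 —bump→ 3^(3 + 1) + 3^3 + 1 = 109 —(−1)→ 108
108 —HB3→ 3^(3 + 1) + 3^3 —bump→ 4^(4 + 1) + 4^4 = 1280 —(−1)→ 1279
1279 —HB4→ 4^(4 + 1) + 3·4^3 + 3·4^2 + 3·4 + 3 —bump→ 5^(5 + 1) + 3·5^3 + 3·5^2 + 3·5 + 3 = 16093 —(−1)→ 16092
16092 —HB5→ 5^(5 + 1) + 3·5^3 + 3·5^2 + 3·5 + 2 —bump→ 6^(6 + 1) + 3·6^3 + 3·6^2 + 3·6 + 2 = 280712 —(−1)→ 280711
280711 —HB6→ 6^(6 + 1) + 3·6^3 + 3·6^2 + 3·6 + 1 —bump→ 7^(7 + 1) + 3·7^3 + 3·7^2 + 3·7 + 1 = 5765999 —(−1)→ 5765998
5765998 —HB7→ 7^(7 + 1) + 3·7^3 + 3·7^2 + 3·7 —bump→ 8^(8 + 1) + 3·8^3 + 3·8^2 + 3·8 = 134219480 —(−1)→ 134219479
134219479 —HB8→ 8^(8 + 1) + 3·8^3 + 3·8^2 + 2·8 + 7 —bump→ 9^(9 + 1) + 3·9^3 + 3·9^2 + 2·9 + 7 = 3486786856 —(−1)→ 3486786855

3352567376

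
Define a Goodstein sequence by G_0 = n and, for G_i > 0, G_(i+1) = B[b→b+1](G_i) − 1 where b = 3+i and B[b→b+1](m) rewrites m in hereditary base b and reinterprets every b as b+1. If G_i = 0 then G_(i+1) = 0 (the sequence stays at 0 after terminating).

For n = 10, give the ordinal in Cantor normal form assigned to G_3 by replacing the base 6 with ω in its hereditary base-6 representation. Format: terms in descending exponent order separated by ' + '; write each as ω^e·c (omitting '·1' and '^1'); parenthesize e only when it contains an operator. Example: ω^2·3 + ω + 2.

i=0: 10 = 3^2 + 1 (b=3); 3→4: 4^2 + 1 = 17; 17−1 = 16
i=1: 16 = 4^2 (b=4); 4→5: 5^2 = 25; 25−1 = 24
i=2: 24 = 4·5 + 4 (b=5); 5→6: 4·6 + 4 = 28; 28−1 = 27
i=3: 27 = 4·6 + 3 (b=6); 6→7: 4·7 + 3 = 31; 31−1 = 30

ω·4 + 3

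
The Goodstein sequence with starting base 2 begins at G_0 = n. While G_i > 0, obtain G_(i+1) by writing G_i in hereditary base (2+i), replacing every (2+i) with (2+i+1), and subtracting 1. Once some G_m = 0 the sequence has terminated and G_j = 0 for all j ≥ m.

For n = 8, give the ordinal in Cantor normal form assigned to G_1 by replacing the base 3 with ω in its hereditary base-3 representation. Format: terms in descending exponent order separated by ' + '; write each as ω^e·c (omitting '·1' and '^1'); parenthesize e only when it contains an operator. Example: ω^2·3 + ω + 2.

G_0=8  [base 2] 2^(2 + 1)  →[2↦3]→  3^(3 + 1) = 81  −1 ⇒ G_1=80
G_1=80  [base 3] 2·3^3 + 2·3^2 + 2·3 + 2  →[3↦4]→  2·4^4 + 2·4^2 + 2·4 + 2 = 554  −1 ⇒ G_2=553

ω^ω·2 + ω^2·2 + ω·2 + 2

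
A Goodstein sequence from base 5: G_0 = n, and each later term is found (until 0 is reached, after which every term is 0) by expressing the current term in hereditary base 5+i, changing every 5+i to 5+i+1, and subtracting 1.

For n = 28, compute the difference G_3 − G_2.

14

G_0=28  [base 5] 5^2 + 3  →[5↦6]→  6^2 + 3 = 39  −1 ⇒ G_1=38
G_1=38  [base 6] 6^2 + 2  →[6↦7]→  7^2 + 2 = 51  −1 ⇒ G_2=50
G_2=50  [base 7] 7^2 + 1  →[7↦8]→  8^2 + 1 = 65  −1 ⇒ G_3=64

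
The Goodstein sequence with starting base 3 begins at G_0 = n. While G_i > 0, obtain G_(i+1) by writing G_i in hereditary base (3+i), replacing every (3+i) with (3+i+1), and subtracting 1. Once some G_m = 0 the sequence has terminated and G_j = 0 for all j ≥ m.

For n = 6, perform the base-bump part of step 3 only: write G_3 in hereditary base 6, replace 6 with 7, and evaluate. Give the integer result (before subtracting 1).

8

(0) 6|_3 = 2·3 ↦ 2·4|_4 = 8 ⇒ 7
(1) 7|_4 = 4 + 3 ↦ 5 + 3|_5 = 8 ⇒ 7
(2) 7|_5 = 5 + 2 ↦ 6 + 2|_6 = 8 ⇒ 7
(3) 7|_6 = 6 + 1 ↦ 7 + 1|_7 = 8 ⇒ 7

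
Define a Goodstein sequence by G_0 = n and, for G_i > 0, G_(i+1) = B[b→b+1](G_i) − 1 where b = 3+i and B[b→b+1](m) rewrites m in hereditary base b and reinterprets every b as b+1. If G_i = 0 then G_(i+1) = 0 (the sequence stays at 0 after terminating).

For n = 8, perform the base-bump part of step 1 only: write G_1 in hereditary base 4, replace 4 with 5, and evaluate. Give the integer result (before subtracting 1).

11

step 0: 8 = 2·3 + 2; sub 4 for 3: 2·4 + 2; = 10; G_1 = 10−1 = 9
step 1: 9 = 2·4 + 1; sub 5 for 4: 2·5 + 1; = 11; G_2 = 11−1 = 10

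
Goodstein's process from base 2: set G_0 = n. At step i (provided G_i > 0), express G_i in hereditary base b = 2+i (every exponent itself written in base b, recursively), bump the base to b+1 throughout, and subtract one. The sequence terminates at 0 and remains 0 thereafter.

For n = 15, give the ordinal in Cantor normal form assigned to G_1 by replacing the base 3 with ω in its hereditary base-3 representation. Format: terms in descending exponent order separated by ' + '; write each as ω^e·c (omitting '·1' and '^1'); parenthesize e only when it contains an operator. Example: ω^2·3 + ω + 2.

ω^(ω + 1) + ω^ω + ω

G_0 = 15. HB_2(15) = 2^(2 + 1) + 2^2 + 2 + 1. Bump = 112. G_1 = 111.
G_1 = 111. HB_3(111) = 3^(3 + 1) + 3^3 + 3. Bump = 1284. G_2 = 1283.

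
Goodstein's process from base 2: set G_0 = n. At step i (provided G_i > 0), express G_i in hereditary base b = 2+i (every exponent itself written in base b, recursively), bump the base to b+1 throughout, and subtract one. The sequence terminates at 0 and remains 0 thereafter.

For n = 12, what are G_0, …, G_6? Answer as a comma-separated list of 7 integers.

(0) 12|_2 = 2^(2 + 1) + 2^2 ↦ 3^(3 + 1) + 3^3|_3 = 108 ⇒ 107
(1) 107|_3 = 3^(3 + 1) + 2·3^2 + 2·3 + 2 ↦ 4^(4 + 1) + 2·4^2 + 2·4 + 2|_4 = 1066 ⇒ 1065
(2) 1065|_4 = 4^(4 + 1) + 2·4^2 + 2·4 + 1 ↦ 5^(5 + 1) + 2·5^2 + 2·5 + 1|_5 = 15686 ⇒ 15685
(3) 15685|_5 = 5^(5 + 1) + 2·5^2 + 2·5 ↦ 6^(6 + 1) + 2·6^2 + 2·6|_6 = 280020 ⇒ 280019
(4) 280019|_6 = 6^(6 + 1) + 2·6^2 + 6 + 5 ↦ 7^(7 + 1) + 2·7^2 + 7 + 5|_7 = 5764911 ⇒ 5764910
(5) 5764910|_7 = 7^(7 + 1) + 2·7^2 + 7 + 4 ↦ 8^(8 + 1) + 2·8^2 + 8 + 4|_8 = 134217868 ⇒ 134217867

12, 107, 1065, 15685, 280019, 5764910, 134217867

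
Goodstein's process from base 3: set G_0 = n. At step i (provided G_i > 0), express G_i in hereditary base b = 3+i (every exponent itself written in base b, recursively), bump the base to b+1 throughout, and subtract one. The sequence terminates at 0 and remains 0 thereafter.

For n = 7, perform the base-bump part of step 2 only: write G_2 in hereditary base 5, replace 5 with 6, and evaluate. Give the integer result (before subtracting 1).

7 —HB3→ 2·3 + 1 —bump→ 2·4 + 1 = 9 —(−1)→ 8
8 —HB4→ 2·4 —bump→ 2·5 = 10 —(−1)→ 9

10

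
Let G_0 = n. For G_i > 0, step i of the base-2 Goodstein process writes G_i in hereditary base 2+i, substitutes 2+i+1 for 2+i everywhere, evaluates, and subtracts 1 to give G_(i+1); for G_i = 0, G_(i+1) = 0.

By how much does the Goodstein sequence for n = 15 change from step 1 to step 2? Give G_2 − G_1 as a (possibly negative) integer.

1172

i=0: 15 = 2^(2 + 1) + 2^2 + 2 + 1 (b=2); 2→3: 3^(3 + 1) + 3^3 + 3 + 1 = 112; 112−1 = 111
i=1: 111 = 3^(3 + 1) + 3^3 + 3 (b=3); 3→4: 4^(4 + 1) + 4^4 + 4 = 1284; 1284−1 = 1283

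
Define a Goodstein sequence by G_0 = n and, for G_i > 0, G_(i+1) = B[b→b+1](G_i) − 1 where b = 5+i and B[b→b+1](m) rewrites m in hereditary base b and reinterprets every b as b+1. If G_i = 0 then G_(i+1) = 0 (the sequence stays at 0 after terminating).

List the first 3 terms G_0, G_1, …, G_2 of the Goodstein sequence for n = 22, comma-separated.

G_0=22  [base 5] 4·5 + 2  →[5↦6]→  4·6 + 2 = 26  −1 ⇒ G_1=25
G_1=25  [base 6] 4·6 + 1  →[6↦7]→  4·7 + 1 = 29  −1 ⇒ G_2=28

22, 25, 28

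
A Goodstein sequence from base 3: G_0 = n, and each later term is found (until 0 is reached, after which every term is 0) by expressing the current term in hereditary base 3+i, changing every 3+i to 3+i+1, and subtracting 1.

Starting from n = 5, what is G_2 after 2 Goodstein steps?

i=0: 5 = 3 + 2 (b=3); 3→4: 4 + 2 = 6; 6−1 = 5
i=1: 5 = 4 + 1 (b=4); 4→5: 5 + 1 = 6; 6−1 = 5

5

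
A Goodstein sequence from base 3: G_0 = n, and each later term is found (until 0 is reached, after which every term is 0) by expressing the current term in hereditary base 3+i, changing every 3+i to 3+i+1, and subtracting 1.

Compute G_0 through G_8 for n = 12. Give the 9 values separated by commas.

G_0 = 12. HB_3(12) = 3^2 + 3. Bump = 20. G_1 = 19.
G_1 = 19. HB_4(19) = 4^2 + 3. Bump = 28. G_2 = 27.
G_2 = 27. HB_5(27) = 5^2 + 2. Bump = 38. G_3 = 37.
G_3 = 37. HB_6(37) = 6^2 + 1. Bump = 50. G_4 = 49.
G_4 = 49. HB_7(49) = 7^2. Bump = 64. G_5 = 63.
G_5 = 63. HB_8(63) = 7·8 + 7. Bump = 70. G_6 = 69.
G_6 = 69. HB_9(69) = 7·9 + 6. Bump = 76. G_7 = 75.
G_7 = 75. HB_10(75) = 7·10 + 5. Bump = 82. G_8 = 81.

12, 19, 27, 37, 49, 63, 69, 75, 81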